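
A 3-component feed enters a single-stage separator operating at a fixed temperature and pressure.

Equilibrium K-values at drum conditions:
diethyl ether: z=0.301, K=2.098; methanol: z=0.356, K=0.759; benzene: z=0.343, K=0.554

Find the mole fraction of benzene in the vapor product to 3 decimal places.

Rachford–Rice: g(V/F) = Σ zᵢ(Kᵢ−1)/(1+V/F(Kᵢ−1)) = 0.
Feasibility: ΣzᵢKᵢ = 1.092, Σzᵢ/Kᵢ = 1.232 — both > 1, two phases present.
Newton–Raphson from V/F = 0.5:
  V/F = 0.500: g = -0.0811, g' = -0.291 → V/F = 0.221
  V/F = 0.221: g = 0.0055, g' = -0.342 → V/F = 0.237
  V/F = 0.237: g = 0.0000, g' = -0.337 → V/F = 0.238
Converged at V/F = 0.238.
Compositions from xᵢ = zᵢ/(1+V/F(Kᵢ−1)), yᵢ = Kᵢxᵢ:
  diethyl ether: x = 0.239, y = 0.501
  methanol: x = 0.378, y = 0.287
  benzene: x = 0.384, y = 0.213

y_benzene = 0.213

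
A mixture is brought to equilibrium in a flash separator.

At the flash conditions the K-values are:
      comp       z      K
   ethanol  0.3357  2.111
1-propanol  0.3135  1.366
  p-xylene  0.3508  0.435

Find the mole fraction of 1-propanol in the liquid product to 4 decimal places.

x_1-propanol = 0.2539

Iterate (Newton) starting at β = 0.58:
  β = 0.5800: g = 0.02665, g' = -0.4296 → β = 0.6420
  β = 0.6420: g = -0.00043, g' = -0.4445 → β = 0.6411
Converged at β = 0.6411.
Compositions from xᵢ = zᵢ/(1+β(Kᵢ−1)), yᵢ = Kᵢxᵢ:
  ethanol: x = 0.1961, y = 0.4139
  1-propanol: x = 0.2539, y = 0.3469
  p-xylene: x = 0.5500, y = 0.2393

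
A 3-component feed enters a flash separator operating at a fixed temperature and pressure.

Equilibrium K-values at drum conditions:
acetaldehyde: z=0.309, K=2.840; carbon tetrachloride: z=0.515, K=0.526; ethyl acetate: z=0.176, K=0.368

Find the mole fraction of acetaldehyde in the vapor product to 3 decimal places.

Let ψ = V/F and solve Σ zᵢ(Kᵢ−1)/(1+ψ(Kᵢ−1)) = 0.
Check two-phase: ΣzᵢKᵢ = 1.213 > 1 and Σzᵢ/Kᵢ = 1.566 > 1, so g(0) = 0.213 > 0 and g(1) = -0.566 < 0.
Newton–Raphson from ψ = 0.37:
  ψ = 0.370: g = -0.1029, g' = -0.660 → ψ = 0.214
  ψ = 0.214: g = 0.0076, g' = -0.776 → ψ = 0.224
Converged at ψ = 0.224.
Compositions from xᵢ = zᵢ/(1+ψ(Kᵢ−1)), yᵢ = Kᵢxᵢ:
  acetaldehyde: x = 0.219, y = 0.622
  carbon tetrachloride: x = 0.576, y = 0.303
  ethyl acetate: x = 0.205, y = 0.075

y_acetaldehyde = 0.622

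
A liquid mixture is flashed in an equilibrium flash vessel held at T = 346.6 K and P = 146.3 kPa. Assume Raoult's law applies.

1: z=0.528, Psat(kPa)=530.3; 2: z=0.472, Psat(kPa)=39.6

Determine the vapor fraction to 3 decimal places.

ψ = 0.544

Raoult's law: Kᵢ = Pᵢˢᵃᵗ/P = Pᵢˢᵃᵗ/146.3.
  K_1 = 530.3/146.3 = 3.62474, K_2 = 39.6/146.3 = 0.27068
Material balance + equilibrium reduce to Σ zᵢ(Kᵢ−1)/(1+ψ(Kᵢ−1)) = 0.
Feasibility: ΣzᵢKᵢ = 2.042, Σzᵢ/Kᵢ = 1.889 — both > 1, two phases present.
Binary case is linear: z₁(K₁−1)(1+ψ(K₂−1)) + z₂(K₂−1)(1+ψ(K₁−1)) = 0
⇒ ψ = [z₁(K₁−1)+z₂(K₂−1)] / [−(K₁−1)(K₂−1)] = 1.0416/1.9143 = 0.544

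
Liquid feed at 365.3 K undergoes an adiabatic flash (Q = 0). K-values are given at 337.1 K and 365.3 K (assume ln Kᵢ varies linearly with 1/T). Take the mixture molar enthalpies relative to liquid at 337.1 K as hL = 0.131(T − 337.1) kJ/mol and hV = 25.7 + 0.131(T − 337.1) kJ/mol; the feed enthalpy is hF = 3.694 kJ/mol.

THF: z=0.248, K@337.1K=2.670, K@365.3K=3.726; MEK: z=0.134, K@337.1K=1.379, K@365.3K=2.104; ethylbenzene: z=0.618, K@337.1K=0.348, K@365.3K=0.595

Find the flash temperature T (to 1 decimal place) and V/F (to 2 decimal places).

T = 340.6 K, V/F = 0.13

Adiabatic flash: solve Rachford–Rice at each trial T, then check hF = ψ·hV(T) + (1−ψ)·hL(T).
  T = 337.1 K: K = (2.670, 1.379, 0.348), RR gives ψ = 0.068, H_out = 1.742 kJ/mol
  T = 365.3 K: K = (3.726, 2.104, 0.595), RR gives ψ = 0.630, H_out = 19.886 kJ/mol
  T = 351.2 K: K = (3.175, 1.718, 0.460), RR gives ψ = 0.310, H_out = 9.815 kJ/mol
  T = 344.1 K: K = (2.915, 1.541, 0.401), RR gives ψ = 0.185, H_out = 5.678 kJ/mol
  T = 340.6 K: K = (2.791, 1.459, 0.374), RR gives ψ = 0.126, H_out = 3.707 kJ/mol
  T = 338.9 K: K = (2.732, 1.420, 0.361), RR gives ψ = 0.098, H_out = 2.754 kJ/mol
Linear interpolation between T = 338.9 (H_out = 2.754) and T = 340.6 (H_out = 3.707) on hF = 3.694 gives T ≈ 340.6 K, at which ψ = 0.13.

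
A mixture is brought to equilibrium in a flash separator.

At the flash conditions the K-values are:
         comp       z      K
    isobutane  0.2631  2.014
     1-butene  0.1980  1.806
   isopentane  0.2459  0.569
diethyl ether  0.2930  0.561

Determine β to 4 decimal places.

Material balance + equilibrium reduce to Σ zᵢ(Kᵢ−1)/(1+β(Kᵢ−1)) = 0.
g(0) = ΣzᵢKᵢ − 1 = 0.1918 and g(1) = 1 − Σzᵢ/Kᵢ = -0.1947, so a root lies in (0, 1).
Newton–Raphson from β = 0.66:
  β = 0.6600: g = -0.06522, g' = -0.3530 → β = 0.4753
  β = 0.4753: g = -0.00041, g' = -0.3528 → β = 0.4741
Converged at β = 0.4741.

β = 0.4741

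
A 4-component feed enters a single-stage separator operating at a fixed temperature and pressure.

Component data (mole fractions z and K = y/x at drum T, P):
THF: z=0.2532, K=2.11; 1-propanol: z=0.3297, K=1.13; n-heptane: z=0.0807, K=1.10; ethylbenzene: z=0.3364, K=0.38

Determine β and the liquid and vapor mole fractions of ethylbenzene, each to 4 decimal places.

Rachford–Rice: g(β) = Σ zᵢ(Kᵢ−1)/(1+β(Kᵢ−1)) = 0.
Feasibility: ΣzᵢKᵢ = 1.1234, Σzᵢ/Kᵢ = 1.3704 — both > 1, two phases present.
Newton–Raphson from β = 0.5:
  β = 0.5000: g = -0.07360, g' = -0.4063 → β = 0.3188
  β = 0.3188: g = -0.00339, g' = -0.3770 → β = 0.3098
Converged at β = 0.3098.
Compositions from xᵢ = zᵢ/(1+β(Kᵢ−1)), yᵢ = Kᵢxᵢ:
  THF: x = 0.1884, y = 0.3975
  1-propanol: x = 0.3169, y = 0.3581
  n-heptane: x = 0.0783, y = 0.0861
  ethylbenzene: x = 0.4164, y = 0.1582

β = 0.3098, x_ethylbenzene = 0.4164, y_ethylbenzene = 0.1582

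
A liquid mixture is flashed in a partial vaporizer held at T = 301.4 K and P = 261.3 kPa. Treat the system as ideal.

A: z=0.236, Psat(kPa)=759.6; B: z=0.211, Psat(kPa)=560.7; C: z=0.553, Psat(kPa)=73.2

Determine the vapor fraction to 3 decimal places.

Raoult's law: Kᵢ = Pᵢˢᵃᵗ/P = Pᵢˢᵃᵗ/261.3.
  K_A = 759.6/261.3 = 2.90700, K_B = 560.7/261.3 = 2.14581, K_C = 73.2/261.3 = 0.28014
Rachford–Rice: g(ψ) = Σ zᵢ(Kᵢ−1)/(1+ψ(Kᵢ−1)) = 0.
Feasibility: ΣzᵢKᵢ = 1.294, Σzᵢ/Kᵢ = 2.154 — both > 1, two phases present.
Newton–Raphson from ψ = 0.5:
  ψ = 0.500: g = -0.2378, g' = -1.036 → ψ = 0.270
  ψ = 0.270: g = -0.0129, g' = -0.977 → ψ = 0.257
Converged at ψ = 0.257.

ψ = 0.257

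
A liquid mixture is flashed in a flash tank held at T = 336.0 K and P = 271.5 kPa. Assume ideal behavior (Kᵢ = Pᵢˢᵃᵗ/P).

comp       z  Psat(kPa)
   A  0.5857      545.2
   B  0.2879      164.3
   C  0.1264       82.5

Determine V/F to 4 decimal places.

Raoult's law: Kᵢ = Pᵢˢᵃᵗ/P = Pᵢˢᵃᵗ/271.5.
  K_A = 545.2/271.5 = 2.008103, K_B = 164.3/271.5 = 0.605157, K_C = 82.5/271.5 = 0.303867
Material balance + equilibrium reduce to Σ zᵢ(Kᵢ−1)/(1+V/F(Kᵢ−1)) = 0.
g(0) = ΣzᵢKᵢ − 1 = 0.3888 and g(1) = 1 − Σzᵢ/Kᵢ = -0.1834, so a root lies in (0, 1).
Newton iteration, V/F⁰ = 0.5:
  V/F = 0.5000: g = 0.11596, g' = -0.4769 → V/F = 0.7431
  V/F = 0.7431: g = -0.00563, g' = -0.5474 → V/F = 0.7329
  V/F = 0.7329: g = -0.00003, g' = -0.5410 → V/F = 0.7328
Converged at V/F = 0.7328.

V/F = 0.7328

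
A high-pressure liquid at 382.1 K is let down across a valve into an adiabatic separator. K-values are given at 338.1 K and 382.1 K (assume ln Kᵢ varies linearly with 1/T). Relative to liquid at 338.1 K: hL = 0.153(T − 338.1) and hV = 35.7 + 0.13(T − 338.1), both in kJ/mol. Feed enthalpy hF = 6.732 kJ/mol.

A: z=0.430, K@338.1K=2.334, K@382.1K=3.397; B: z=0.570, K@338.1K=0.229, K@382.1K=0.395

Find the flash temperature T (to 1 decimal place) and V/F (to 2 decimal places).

T = 342.5 K, V/F = 0.17

Adiabatic flash: solve Rachford–Rice at each trial T, then check hF = ψ·hV(T) + (1−ψ)·hL(T).
  T = 338.1 K: K = (2.334, 0.229), RR gives ψ = 0.130, H_out = 4.656 kJ/mol
  T = 382.1 K: K = (3.397, 0.395), RR gives ψ = 0.473, H_out = 23.138 kJ/mol
  T = 360.1 K: K = (2.848, 0.306), RR gives ψ = 0.311, H_out = 14.312 kJ/mol
  T = 349.1 K: K = (2.586, 0.266), RR gives ψ = 0.226, H_out = 9.708 kJ/mol
  T = 343.6 K: K = (2.459, 0.247), RR gives ψ = 0.180, H_out = 7.259 kJ/mol
  T = 340.9 K: K = (2.397, 0.238), RR gives ψ = 0.156, H_out = 6.003 kJ/mol
  T = 342.2 K: K = (2.427, 0.242), RR gives ψ = 0.168, H_out = 6.613 kJ/mol
Linear interpolation between T = 342.2 (H_out = 6.613) and T = 343.6 (H_out = 7.259) on hF = 6.732 gives T ≈ 342.5 K, at which ψ = 0.17.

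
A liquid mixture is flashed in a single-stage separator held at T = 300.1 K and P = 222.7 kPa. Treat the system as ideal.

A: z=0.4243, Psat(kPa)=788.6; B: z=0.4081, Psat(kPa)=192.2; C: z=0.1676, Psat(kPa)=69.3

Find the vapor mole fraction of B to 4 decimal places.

Raoult's law: Kᵢ = Pᵢˢᵃᵗ/P = Pᵢˢᵃᵗ/222.7.
  K_A = 788.6/222.7 = 3.541087, K_B = 192.2/222.7 = 0.863044, K_C = 69.3/222.7 = 0.311181
Rachford–Rice: g(ψ) = Σ zᵢ(Kᵢ−1)/(1+ψ(Kᵢ−1)) = 0.
Check two-phase: ΣzᵢKᵢ = 1.9068 > 1 and Σzᵢ/Kᵢ = 1.1313 > 1, so g(0) = 0.9068 > 0 and g(1) = -0.1313 < 0.
Newton–Raphson from ψ = 0.5:
  ψ = 0.5000: g = 0.23876, g' = -0.7253 → ψ = 0.8292
  ψ = 0.8292: g = 0.01475, g' = -0.7260 → ψ = 0.8495
  ψ = 0.8495: g = -0.00020, g' = -0.7465 → ψ = 0.8492
Converged at ψ = 0.8492.
Compositions from xᵢ = zᵢ/(1+ψ(Kᵢ−1)), yᵢ = Kᵢxᵢ:
  A: x = 0.1344, y = 0.4758
  B: x = 0.4618, y = 0.3986
  C: x = 0.4038, y = 0.1257

y_B = 0.3986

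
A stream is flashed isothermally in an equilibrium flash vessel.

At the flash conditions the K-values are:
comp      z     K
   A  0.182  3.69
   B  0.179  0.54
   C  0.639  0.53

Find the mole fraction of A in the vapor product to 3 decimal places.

Rachford–Rice: g(V/F) = Σ zᵢ(Kᵢ−1)/(1+V/F(Kᵢ−1)) = 0.
Check two-phase: ΣzᵢKᵢ = 1.107 > 1 and Σzᵢ/Kᵢ = 1.586 > 1, so g(0) = 0.107 > 0 and g(1) = -0.586 < 0.
Newton iteration, V/F⁰ = 0.5:
  V/F = 0.500: g = -0.2907, g' = -0.545 → V/F = 0.000
  V/F = 0.000: g = 0.1069, g' = -1.496 → V/F = 0.071
  V/F = 0.071: g = 0.0147, g' = -1.118 → V/F = 0.085
Converged at V/F = 0.085.
Compositions from xᵢ = zᵢ/(1+V/F(Kᵢ−1)), yᵢ = Kᵢxᵢ:
  A: x = 0.148, y = 0.547
  B: x = 0.186, y = 0.101
  C: x = 0.666, y = 0.353

y_A = 0.547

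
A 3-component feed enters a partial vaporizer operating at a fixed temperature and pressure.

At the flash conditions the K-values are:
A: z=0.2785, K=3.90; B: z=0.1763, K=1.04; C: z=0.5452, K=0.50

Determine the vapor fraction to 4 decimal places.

Rachford–Rice: g(ψ) = Σ zᵢ(Kᵢ−1)/(1+ψ(Kᵢ−1)) = 0.
Check two-phase: ΣzᵢKᵢ = 1.5421 > 1 and Σzᵢ/Kᵢ = 1.3313 > 1, so g(0) = 0.5421 > 0 and g(1) = -0.3313 < 0.
Newton–Raphson from ψ = 0.5:
  ψ = 0.5000: g = -0.02690, g' = -0.6328 → ψ = 0.4575
  ψ = 0.4575: g = 0.00060, g' = -0.6621 → ψ = 0.4584
Converged at ψ = 0.4584.

ψ = 0.4584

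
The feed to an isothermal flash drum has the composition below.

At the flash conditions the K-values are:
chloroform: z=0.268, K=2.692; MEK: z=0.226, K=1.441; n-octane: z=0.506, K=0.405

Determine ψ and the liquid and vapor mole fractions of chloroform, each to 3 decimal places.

Newton–Raphson from ψ = 0.5:
  ψ = 0.500: g = -0.1013, g' = -0.618 → ψ = 0.336
  ψ = 0.336: g = -0.0004, g' = -0.625 → ψ = 0.335
Converged at ψ = 0.335.
Compositions from xᵢ = zᵢ/(1+ψ(Kᵢ−1)), yᵢ = Kᵢxᵢ:
  chloroform: x = 0.171, y = 0.460
  MEK: x = 0.197, y = 0.284
  n-octane: x = 0.632, y = 0.256

ψ = 0.335, x_chloroform = 0.171, y_chloroform = 0.460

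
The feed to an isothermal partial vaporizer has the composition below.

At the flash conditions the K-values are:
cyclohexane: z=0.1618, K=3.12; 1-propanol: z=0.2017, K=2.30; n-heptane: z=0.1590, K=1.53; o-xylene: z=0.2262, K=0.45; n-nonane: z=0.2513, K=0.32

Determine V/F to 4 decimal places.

Material balance + equilibrium reduce to Σ zᵢ(Kᵢ−1)/(1+V/F(Kᵢ−1)) = 0.
Check two-phase: ΣzᵢKᵢ = 1.3942 > 1 and Σzᵢ/Kᵢ = 1.5315 > 1, so g(0) = 0.3942 > 0 and g(1) = -0.5315 < 0.
Iterate (Newton) starting at V/F = 0.5:
  V/F = 0.5000: g = -0.03847, g' = -0.7214 → V/F = 0.4467
  V/F = 0.4467: g = -0.00015, g' = -0.7174 → V/F = 0.4465
Converged at V/F = 0.4465.

V/F = 0.4465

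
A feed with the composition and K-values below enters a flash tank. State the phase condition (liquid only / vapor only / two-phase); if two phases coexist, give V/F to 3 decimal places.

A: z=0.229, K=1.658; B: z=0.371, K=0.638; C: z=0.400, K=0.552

liquid only

ΣzᵢKᵢ = 0.837; Σzᵢ/Kᵢ = 1.444.
Since ΣzᵢKᵢ < 1 the mixture is below its bubble point — single liquid phase.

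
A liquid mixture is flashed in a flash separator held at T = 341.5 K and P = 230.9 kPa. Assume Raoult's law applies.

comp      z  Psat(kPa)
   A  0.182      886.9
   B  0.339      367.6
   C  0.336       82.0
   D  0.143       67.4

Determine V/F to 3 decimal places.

Raoult's law: Kᵢ = Pᵢˢᵃᵗ/P = Pᵢˢᵃᵗ/230.9.
  K_A = 886.9/230.9 = 3.84106, K_B = 367.6/230.9 = 1.59203, K_C = 82.0/230.9 = 0.35513, K_D = 67.4/230.9 = 0.29190
Newton–Raphson from V/F = 0.62:
  V/F = 0.620: g = -0.2075, g' = -0.872 → V/F = 0.382
  V/F = 0.382: g = -0.0147, g' = -0.798 → V/F = 0.364
Converged at V/F = 0.364.

V/F = 0.364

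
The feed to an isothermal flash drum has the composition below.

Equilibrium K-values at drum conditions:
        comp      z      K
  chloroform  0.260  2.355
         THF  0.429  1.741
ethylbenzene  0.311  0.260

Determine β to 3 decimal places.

β = 0.601

Newton iteration, β⁰ = 0.5:
  β = 0.500: g = 0.0767, g' = -0.724 → β = 0.606
  β = 0.606: g = -0.0043, g' = -0.816 → β = 0.601
Converged at β = 0.601.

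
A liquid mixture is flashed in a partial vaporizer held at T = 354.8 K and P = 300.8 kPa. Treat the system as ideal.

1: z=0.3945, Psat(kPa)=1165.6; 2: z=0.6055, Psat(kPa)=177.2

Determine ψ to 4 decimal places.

ψ = 0.7495

Raoult's law: Kᵢ = Pᵢˢᵃᵗ/P = Pᵢˢᵃᵗ/300.8.
  K_1 = 1165.6/300.8 = 3.875000, K_2 = 177.2/300.8 = 0.589096
Let ψ = V/F and solve Σ zᵢ(Kᵢ−1)/(1+ψ(Kᵢ−1)) = 0.
Feasibility: ΣzᵢKᵢ = 1.8854, Σzᵢ/Kᵢ = 1.1297 — both > 1, two phases present.
Newton iteration, ψ⁰ = 0.44:
  ψ = 0.4400: g = 0.19703, g' = -0.7879 → ψ = 0.6901
  ψ = 0.6901: g = 0.03283, g' = -0.5654 → ψ = 0.7481
  ψ = 0.7481: g = 0.00073, g' = -0.5416 → ψ = 0.7495
Converged at ψ = 0.7495.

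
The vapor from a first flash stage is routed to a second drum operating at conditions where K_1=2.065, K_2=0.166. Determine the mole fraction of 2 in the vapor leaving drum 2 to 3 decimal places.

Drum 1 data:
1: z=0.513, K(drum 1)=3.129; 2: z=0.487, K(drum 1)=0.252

y_2 (drum 2) = 0.093

Drum 1:
Newton–Raphson from ψ₁ = 0.5:
  ψ₁ = 0.500: g = -0.0529, g' = -1.241 → ψ₁ = 0.457
Converged at ψ₁ = 0.457.
Drum-1 compositions:
  1: x = 0.260, y = 0.814
  2: x = 0.740, y = 0.186
Drum-2 feed = drum-1 vapor: z₂ = (0.8135, 0.1865).
Drum 2:
Rachford–Rice: g(ψ₂) = Σ zᵢ(Kᵢ−1)/(1+ψ₂(Kᵢ−1)) = 0.
Feasibility: ΣzᵢKᵢ = 1.711, Σzᵢ/Kᵢ = 1.517 — both > 1, two phases present.
Binary case is linear: z₁(K₁−1)(1+ψ₂(K₂−1)) + z₂(K₂−1)(1+ψ₂(K₁−1)) = 0
⇒ ψ₂ = [z₁(K₁−1)+z₂(K₂−1)] / [−(K₁−1)(K₂−1)] = 0.7109/0.8882 = 0.800
  1: x = 0.439, y = 0.907
  2: x = 0.561, y = 0.093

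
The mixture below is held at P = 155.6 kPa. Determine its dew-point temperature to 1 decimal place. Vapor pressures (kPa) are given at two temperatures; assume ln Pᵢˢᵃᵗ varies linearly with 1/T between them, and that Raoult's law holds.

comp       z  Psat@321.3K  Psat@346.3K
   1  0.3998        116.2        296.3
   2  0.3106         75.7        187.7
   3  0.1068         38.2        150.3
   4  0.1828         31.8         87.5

Dew-point temperature: Σzᵢ·P/Pᵢˢᵃᵗ(T) = 1. Interpolate ln Pᵢˢᵃᵗ = aᵢ + bᵢ/T.
  T = 321.3 K: ΣzᵢP/Pᵢˢᵃᵗ = 2.5033
  T = 346.3 K: ΣzᵢP/Pᵢˢᵃᵗ = 0.9031
  T = 333.8 K: ΣzᵢP/Pᵢˢᵃᵗ = 1.4709
  T = 340.1 K: ΣzᵢP/Pᵢˢᵃᵗ = 1.1444
  T = 343.2 K: ΣzᵢP/Pᵢˢᵃᵗ = 1.0154
  T = 344.8 K: ΣzᵢP/Pᵢˢᵃᵗ = 0.9555
Interpolating between 343.2 K and 344.8 K gives T ≈ 343.6 K.

T = 343.6 K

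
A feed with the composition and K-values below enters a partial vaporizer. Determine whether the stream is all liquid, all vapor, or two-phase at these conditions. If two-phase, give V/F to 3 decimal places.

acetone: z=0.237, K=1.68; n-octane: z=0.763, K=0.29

ΣzᵢKᵢ = 0.619; Σzᵢ/Kᵢ = 2.772.
Since ΣzᵢKᵢ < 1 the mixture is below its bubble point — single liquid phase.

all liquid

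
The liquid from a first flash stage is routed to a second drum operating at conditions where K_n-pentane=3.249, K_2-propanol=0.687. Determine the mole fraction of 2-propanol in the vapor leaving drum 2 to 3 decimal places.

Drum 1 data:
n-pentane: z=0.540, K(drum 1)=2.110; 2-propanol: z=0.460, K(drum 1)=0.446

Drum 1:
Rachford–Rice: g(ψ₁) = Σ zᵢ(Kᵢ−1)/(1+ψ₁(Kᵢ−1)) = 0.
Check two-phase: ΣzᵢKᵢ = 1.345 > 1 and Σzᵢ/Kᵢ = 1.287 > 1, so g(0) = 0.345 > 0 and g(1) = -0.287 < 0.
Binary case is linear: z₁(K₁−1)(1+ψ₁(K₂−1)) + z₂(K₂−1)(1+ψ₁(K₁−1)) = 0
⇒ ψ₁ = [z₁(K₁−1)+z₂(K₂−1)] / [−(K₁−1)(K₂−1)] = 0.3446/0.6149 = 0.560
Drum-1 compositions:
  n-pentane: x = 0.333, y = 0.702
  2-propanol: x = 0.667, y = 0.298
Drum-2 feed = drum-1 liquid: z₂ = (0.3329, 0.6671).
Drum 2:
Rachford–Rice: g(ψ₂) = Σ zᵢ(Kᵢ−1)/(1+ψ₂(Kᵢ−1)) = 0.
Feasibility: ΣzᵢKᵢ = 1.540, Σzᵢ/Kᵢ = 1.073 — both > 1, two phases present.
Newton–Raphson from ψ₂ = 0.5:
  ψ₂ = 0.500: g = 0.1049, g' = -0.465 → ψ₂ = 0.726
  ψ₂ = 0.726: g = 0.0143, g' = -0.352 → ψ₂ = 0.766
  ψ₂ = 0.766: g = 0.0003, g' = -0.340 → ψ₂ = 0.767
Converged at ψ₂ = 0.767.
  n-pentane: x = 0.122, y = 0.397
  2-propanol: x = 0.878, y = 0.603

y_2-propanol (drum 2) = 0.603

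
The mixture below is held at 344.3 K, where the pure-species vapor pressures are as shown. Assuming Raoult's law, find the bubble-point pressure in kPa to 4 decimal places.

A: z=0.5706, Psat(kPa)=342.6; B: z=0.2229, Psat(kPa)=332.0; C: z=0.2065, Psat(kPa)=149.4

Pbub = 300.3415 kPa

At the bubble point ψ → 0, so ΣzᵢKᵢ = 1 with Kᵢ = Pᵢˢᵃᵗ/P ⇒ P = ΣzᵢPᵢˢᵃᵗ.
P = 0.5706·342.6 + 0.2229·332.0 + 0.2065·149.4 = 300.3415 kPa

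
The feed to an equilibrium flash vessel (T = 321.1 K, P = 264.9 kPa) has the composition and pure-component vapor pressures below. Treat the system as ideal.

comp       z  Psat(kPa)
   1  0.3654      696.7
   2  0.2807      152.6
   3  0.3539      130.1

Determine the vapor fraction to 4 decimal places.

Raoult's law: Kᵢ = Pᵢˢᵃᵗ/P = Pᵢˢᵃᵗ/264.9.
  K_1 = 696.7/264.9 = 2.630049, K_2 = 152.6/264.9 = 0.576066, K_3 = 130.1/264.9 = 0.491129
Newton iteration, ψ⁰ = 0.5:
  ψ = 0.5000: g = -0.06439, g' = -0.5408 → ψ = 0.3809
  ψ = 0.3809: g = 0.00214, g' = -0.5823 → ψ = 0.3846
Converged at ψ = 0.3846.

ψ = 0.3846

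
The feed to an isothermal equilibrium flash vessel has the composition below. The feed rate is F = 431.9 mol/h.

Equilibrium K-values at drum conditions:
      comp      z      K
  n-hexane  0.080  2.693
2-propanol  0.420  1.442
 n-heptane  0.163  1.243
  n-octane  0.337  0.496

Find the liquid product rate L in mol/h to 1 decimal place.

Rachford–Rice: g(V/F) = Σ zᵢ(Kᵢ−1)/(1+V/F(Kᵢ−1)) = 0.
Check two-phase: ΣzᵢKᵢ = 1.191 > 1 and Σzᵢ/Kᵢ = 1.132 > 1, so g(0) = 0.191 > 0 and g(1) = -0.132 < 0.
Iterate (Newton) starting at V/F = 0.58:
  V/F = 0.580: g = 0.0108, g' = -0.289 → V/F = 0.617
Converged at V/F = 0.617.
Then V = V/F·F = 0.6172·431.9 = 266.6 mol/h and L = F − V = 165.3 mol/h.

L = 165.3 mol/h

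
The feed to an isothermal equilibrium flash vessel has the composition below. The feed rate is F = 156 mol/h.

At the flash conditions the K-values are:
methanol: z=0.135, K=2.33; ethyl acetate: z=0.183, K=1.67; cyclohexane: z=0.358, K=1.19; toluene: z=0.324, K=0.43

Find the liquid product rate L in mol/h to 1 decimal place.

L = 76.4 mol/h

Material balance + equilibrium reduce to Σ zᵢ(Kᵢ−1)/(1+V/F(Kᵢ−1)) = 0.
Feasibility: ΣzᵢKᵢ = 1.185, Σzᵢ/Kᵢ = 1.222 — both > 1, two phases present.
Newton–Raphson from V/F = 0.65:
  V/F = 0.650: g = -0.0511, g' = -0.384 → V/F = 0.517
  V/F = 0.517: g = -0.0025, g' = -0.351 → V/F = 0.510
Converged at V/F = 0.510.
Then V = V/F·F = 0.5100·156 = 79.6 mol/h and L = F − V = 76.4 mol/h.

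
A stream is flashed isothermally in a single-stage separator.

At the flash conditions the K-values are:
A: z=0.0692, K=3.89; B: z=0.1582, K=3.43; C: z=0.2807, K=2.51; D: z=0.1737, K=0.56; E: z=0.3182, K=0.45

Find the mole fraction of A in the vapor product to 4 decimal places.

y_A = 0.0866

Material balance + equilibrium reduce to Σ zᵢ(Kᵢ−1)/(1+ψ(Kᵢ−1)) = 0.
Check two-phase: ΣzᵢKᵢ = 1.7568 > 1 and Σzᵢ/Kᵢ = 1.1930 > 1, so g(0) = 0.7568 > 0 and g(1) = -0.1930 < 0.
Newton iteration, ψ⁰ = 0.35:
  ψ = 0.3500: g = 0.27740, g' = -0.8842 → ψ = 0.6637
  ψ = 0.6637: g = 0.04377, g' = -0.6702 → ψ = 0.7290
  ψ = 0.7290: g = 0.00015, g' = -0.6676 → ψ = 0.7293
Converged at ψ = 0.7293.
Compositions from xᵢ = zᵢ/(1+ψ(Kᵢ−1)), yᵢ = Kᵢxᵢ:
  A: x = 0.0223, y = 0.0866
  B: x = 0.0571, y = 0.1957
  C: x = 0.1336, y = 0.3353
  D: x = 0.2558, y = 0.1432
  E: x = 0.5313, y = 0.2391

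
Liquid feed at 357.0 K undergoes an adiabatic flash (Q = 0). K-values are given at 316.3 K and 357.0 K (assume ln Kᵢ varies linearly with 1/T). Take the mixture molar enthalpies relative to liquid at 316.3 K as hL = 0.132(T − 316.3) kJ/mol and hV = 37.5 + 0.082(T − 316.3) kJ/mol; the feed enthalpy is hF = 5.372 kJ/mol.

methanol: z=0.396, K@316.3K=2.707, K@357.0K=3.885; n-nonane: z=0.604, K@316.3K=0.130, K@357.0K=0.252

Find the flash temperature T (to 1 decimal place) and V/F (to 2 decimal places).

T = 320.5 K, V/F = 0.13

Adiabatic flash: solve Rachford–Rice at each trial T, then check hF = ψ·hV(T) + (1−ψ)·hL(T).
  T = 316.3 K: K = (2.707, 0.130), RR gives ψ = 0.101, H_out = 3.800 kJ/mol
  T = 357.0 K: K = (3.885, 0.252), RR gives ψ = 0.320, H_out = 16.723 kJ/mol
  T = 336.6 K: K = (3.277, 0.185), RR gives ψ = 0.220, H_out = 10.719 kJ/mol
  T = 326.5 K: K = (2.989, 0.156), RR gives ψ = 0.165, H_out = 7.464 kJ/mol
  T = 321.4 K: K = (2.847, 0.143), RR gives ψ = 0.135, H_out = 5.692 kJ/mol
  T = 318.9 K: K = (2.778, 0.136), RR gives ψ = 0.119, H_out = 4.781 kJ/mol
  T = 320.1 K: K = (2.811, 0.139), RR gives ψ = 0.127, H_out = 5.222 kJ/mol
Linear interpolation between T = 320.1 (H_out = 5.222) and T = 321.4 (H_out = 5.692) on hF = 5.372 gives T ≈ 320.5 K, at which ψ = 0.13.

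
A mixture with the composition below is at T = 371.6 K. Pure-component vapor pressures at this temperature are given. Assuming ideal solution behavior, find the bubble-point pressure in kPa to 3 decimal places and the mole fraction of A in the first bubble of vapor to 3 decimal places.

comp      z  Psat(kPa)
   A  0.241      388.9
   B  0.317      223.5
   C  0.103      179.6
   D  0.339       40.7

Pbub = 196.870 kPa, y_A = 0.476

At the bubble point ψ → 0, so ΣzᵢKᵢ = 1 with Kᵢ = Pᵢˢᵃᵗ/P ⇒ P = ΣzᵢPᵢˢᵃᵗ.
P = 0.241·388.9 + 0.317·223.5 + 0.103·179.6 + 0.339·40.7 = 196.870 kPa
yᵢ = zᵢPᵢˢᵃᵗ/P ⇒ y_A = 0.241·388.9/196.870 = 0.476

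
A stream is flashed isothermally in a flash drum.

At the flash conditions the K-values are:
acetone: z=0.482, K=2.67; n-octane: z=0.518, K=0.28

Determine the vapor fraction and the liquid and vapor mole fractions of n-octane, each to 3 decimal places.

Material balance + equilibrium reduce to Σ zᵢ(Kᵢ−1)/(1+ψ(Kᵢ−1)) = 0.
g(0) = ΣzᵢKᵢ − 1 = 0.432 and g(1) = 1 − Σzᵢ/Kᵢ = -1.031, so a root lies in (0, 1).
Binary case is linear: z₁(K₁−1)(1+ψ(K₂−1)) + z₂(K₂−1)(1+ψ(K₁−1)) = 0
⇒ ψ = [z₁(K₁−1)+z₂(K₂−1)] / [−(K₁−1)(K₂−1)] = 0.4320/1.2024 = 0.359
Compositions from xᵢ = zᵢ/(1+ψ(Kᵢ−1)), yᵢ = Kᵢxᵢ:
  acetone: x = 0.301, y = 0.804
  n-octane: x = 0.699, y = 0.196

ψ = 0.359, x_n-octane = 0.699, y_n-octane = 0.196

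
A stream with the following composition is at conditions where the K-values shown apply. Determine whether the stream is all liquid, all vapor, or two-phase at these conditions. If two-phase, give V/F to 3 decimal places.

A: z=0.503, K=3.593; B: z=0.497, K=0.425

two-phase, V/F = 0.683

ΣzᵢKᵢ = 2.019; Σzᵢ/Kᵢ = 1.309.
Both exceed 1, so a two-phase solution exists.
Let ψ = V/F and solve Σ zᵢ(Kᵢ−1)/(1+ψ(Kᵢ−1)) = 0.
Binary case is linear: z₁(K₁−1)(1+ψ(K₂−1)) + z₂(K₂−1)(1+ψ(K₁−1)) = 0
⇒ ψ = [z₁(K₁−1)+z₂(K₂−1)] / [−(K₁−1)(K₂−1)] = 1.0185/1.4910 = 0.683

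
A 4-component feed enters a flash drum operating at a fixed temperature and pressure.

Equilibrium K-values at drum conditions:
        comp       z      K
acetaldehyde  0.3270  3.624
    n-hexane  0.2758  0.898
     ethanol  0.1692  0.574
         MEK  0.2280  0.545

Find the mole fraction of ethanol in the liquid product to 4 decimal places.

Rachford–Rice: g(ψ) = Σ zᵢ(Kᵢ−1)/(1+ψ(Kᵢ−1)) = 0.
Feasibility: ΣzᵢKᵢ = 1.6541, Σzᵢ/Kᵢ = 1.1105 — both > 1, two phases present.
Newton–Raphson from ψ = 0.5:
  ψ = 0.5000: g = 0.11561, g' = -0.5531 → ψ = 0.7090
  ψ = 0.7090: g = 0.01322, g' = -0.4444 → ψ = 0.7388
  ψ = 0.7388: g = 0.00012, g' = -0.4366 → ψ = 0.7391
Converged at ψ = 0.7391.
Compositions from xᵢ = zᵢ/(1+ψ(Kᵢ−1)), yᵢ = Kᵢxᵢ:
  acetaldehyde: x = 0.1113, y = 0.4032
  n-hexane: x = 0.2983, y = 0.2679
  ethanol: x = 0.2469, y = 0.1417
  MEK: x = 0.3435, y = 0.1872

x_ethanol = 0.2469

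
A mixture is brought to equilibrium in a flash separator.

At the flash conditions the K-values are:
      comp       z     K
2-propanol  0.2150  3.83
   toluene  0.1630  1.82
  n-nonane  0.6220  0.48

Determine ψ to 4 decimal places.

Newton–Raphson from ψ = 0.54:
  ψ = 0.5400: g = -0.11642, g' = -0.6472 → ψ = 0.3601
  ψ = 0.3601: g = 0.00656, g' = -0.7423 → ψ = 0.3690
Converged at ψ = 0.3690.

ψ = 0.3690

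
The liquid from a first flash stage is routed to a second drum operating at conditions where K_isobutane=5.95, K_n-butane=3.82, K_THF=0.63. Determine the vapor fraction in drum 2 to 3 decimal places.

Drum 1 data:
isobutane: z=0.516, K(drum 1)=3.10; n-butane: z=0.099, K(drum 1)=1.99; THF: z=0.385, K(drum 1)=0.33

V/F (drum 2) = 0.547

Drum 1:
Newton iteration, ψ₁⁰ = 0.67:
  ψ₁ = 0.670: g = 0.0410, g' = -0.997 → ψ₁ = 0.711
Converged at ψ₁ = 0.711.
Drum-1 compositions:
  isobutane: x = 0.207, y = 0.642
  n-butane: x = 0.058, y = 0.116
  THF: x = 0.735, y = 0.242
Drum-2 feed = drum-1 liquid: z₂ = (0.2070, 0.0581, 0.7348).
Drum 2:
Rachford–Rice: g(ψ₂) = Σ zᵢ(Kᵢ−1)/(1+ψ₂(Kᵢ−1)) = 0.
Check two-phase: ΣzᵢKᵢ = 1.917 > 1 and Σzᵢ/Kᵢ = 1.216 > 1, so g(0) = 0.917 > 0 and g(1) = -0.216 < 0.
Iterate (Newton) starting at ψ₂ = 0.44:
  ψ₂ = 0.440: g = 0.0709, g' = -0.738 → ψ₂ = 0.536
  ψ₂ = 0.536: g = 0.0066, g' = -0.610 → ψ₂ = 0.547
Converged at ψ₂ = 0.547.
  isobutane: x = 0.056, y = 0.332
  n-butane: x = 0.023, y = 0.087
  THF: x = 0.921, y = 0.580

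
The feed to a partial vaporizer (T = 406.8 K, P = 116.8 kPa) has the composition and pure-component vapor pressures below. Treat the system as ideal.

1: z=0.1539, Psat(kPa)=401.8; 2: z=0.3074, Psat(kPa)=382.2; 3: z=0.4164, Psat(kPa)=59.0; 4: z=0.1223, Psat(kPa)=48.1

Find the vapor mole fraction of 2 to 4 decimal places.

y_2 = 0.4026

Raoult's law: Kᵢ = Pᵢˢᵃᵗ/P = Pᵢˢᵃᵗ/116.8.
  K_1 = 401.8/116.8 = 3.440068, K_2 = 382.2/116.8 = 3.272260, K_3 = 59.0/116.8 = 0.505137, K_4 = 48.1/116.8 = 0.411815
Let ψ = V/F and solve Σ zᵢ(Kᵢ−1)/(1+ψ(Kᵢ−1)) = 0.
Check two-phase: ΣzᵢKᵢ = 1.7960 > 1 and Σzᵢ/Kᵢ = 1.2600 > 1, so g(0) = 0.7960 > 0 and g(1) = -0.2600 < 0.
Newton–Raphson from ψ = 0.5:
  ψ = 0.5000: g = 0.12043, g' = -0.7987 → ψ = 0.6508
  ψ = 0.6508: g = 0.00641, g' = -0.7281 → ψ = 0.6596
Converged at ψ = 0.6596.
Compositions from xᵢ = zᵢ/(1+ψ(Kᵢ−1)), yᵢ = Kᵢxᵢ:
  1: x = 0.0590, y = 0.2029
  2: x = 0.1230, y = 0.4026
  3: x = 0.6182, y = 0.3123
  4: x = 0.1998, y = 0.0823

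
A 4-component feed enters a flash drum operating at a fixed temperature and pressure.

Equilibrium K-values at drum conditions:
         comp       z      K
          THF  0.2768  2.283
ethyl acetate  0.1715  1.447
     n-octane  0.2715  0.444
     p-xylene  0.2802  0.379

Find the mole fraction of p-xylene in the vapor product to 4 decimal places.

Material balance + equilibrium reduce to Σ zᵢ(Kᵢ−1)/(1+V/F(Kᵢ−1)) = 0.
g(0) = ΣzᵢKᵢ − 1 = 0.1068 and g(1) = 1 − Σzᵢ/Kᵢ = -0.5906, so a root lies in (0, 1).
Newton iteration, V/F⁰ = 0.5:
  V/F = 0.5000: g = -0.18244, g' = -0.5803 → V/F = 0.1856
  V/F = 0.1856: g = -0.00738, g' = -0.5688 → V/F = 0.1726
  V/F = 0.1726: g = 0.00003, g' = -0.5732 → V/F = 0.1727
Converged at V/F = 0.1727.
Compositions from xᵢ = zᵢ/(1+V/F(Kᵢ−1)), yᵢ = Kᵢxᵢ:
  THF: x = 0.2266, y = 0.5173
  ethyl acetate: x = 0.1592, y = 0.2304
  n-octane: x = 0.3003, y = 0.1333
  p-xylene: x = 0.3139, y = 0.1190

y_p-xylene = 0.1190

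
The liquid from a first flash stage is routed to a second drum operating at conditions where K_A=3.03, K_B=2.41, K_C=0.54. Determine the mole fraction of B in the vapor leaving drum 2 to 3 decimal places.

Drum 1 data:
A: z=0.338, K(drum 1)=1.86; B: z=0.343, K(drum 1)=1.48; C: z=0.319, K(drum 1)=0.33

Drum 1:
Let ψ₁ = V/F and solve Σ zᵢ(Kᵢ−1)/(1+ψ₁(Kᵢ−1)) = 0.
Feasibility: ΣzᵢKᵢ = 1.242, Σzᵢ/Kᵢ = 1.380 — both > 1, two phases present.
Newton–Raphson from ψ₁ = 0.5:
  ψ₁ = 0.500: g = 0.0146, g' = -0.497 → ψ₁ = 0.529
Converged at ψ₁ = 0.529.
Drum-1 compositions:
  A: x = 0.232, y = 0.432
  B: x = 0.274, y = 0.405
  C: x = 0.494, y = 0.163
Drum-2 feed = drum-1 liquid: z₂ = (0.2323, 0.2735, 0.4942).
Drum 2:
Rachford–Rice: g(ψ₂) = Σ zᵢ(Kᵢ−1)/(1+ψ₂(Kᵢ−1)) = 0.
Feasibility: ΣzᵢKᵢ = 1.630, Σzᵢ/Kᵢ = 1.105 — both > 1, two phases present.
Newton–Raphson from ψ₂ = 0.61:
  ψ₂ = 0.610: g = 0.1021, g' = -0.550 → ψ₂ = 0.795
  ψ₂ = 0.795: g = 0.0037, g' = -0.521 → ψ₂ = 0.802
Converged at ψ₂ = 0.802.
  A: x = 0.088, y = 0.268
  B: x = 0.128, y = 0.309
  C: x = 0.783, y = 0.423

y_B (drum 2) = 0.309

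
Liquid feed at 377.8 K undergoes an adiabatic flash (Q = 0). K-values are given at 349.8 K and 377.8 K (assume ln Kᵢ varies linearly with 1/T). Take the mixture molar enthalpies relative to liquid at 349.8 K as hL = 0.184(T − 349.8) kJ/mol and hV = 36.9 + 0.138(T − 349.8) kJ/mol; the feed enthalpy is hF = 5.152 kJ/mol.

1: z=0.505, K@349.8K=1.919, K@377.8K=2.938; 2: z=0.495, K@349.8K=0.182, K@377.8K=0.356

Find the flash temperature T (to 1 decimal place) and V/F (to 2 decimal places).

T = 352.2 K, V/F = 0.13

Adiabatic flash: solve Rachford–Rice at each trial T, then check hF = ψ·hV(T) + (1−ψ)·hL(T).
  T = 349.8 K: K = (1.919, 0.182), RR gives ψ = 0.079, H_out = 2.905 kJ/mol
  T = 377.8 K: K = (2.938, 0.356), RR gives ψ = 0.529, H_out = 23.982 kJ/mol
  T = 363.8 K: K = (2.394, 0.258), RR gives ψ = 0.325, H_out = 14.372 kJ/mol
  T = 356.8 K: K = (2.148, 0.217), RR gives ψ = 0.214, H_out = 9.119 kJ/mol
  T = 353.3 K: K = (2.031, 0.199), RR gives ψ = 0.151, H_out = 6.177 kJ/mol
  T = 351.6 K: K = (1.976, 0.191), RR gives ψ = 0.117, H_out = 4.636 kJ/mol
Linear interpolation between T = 351.6 (H_out = 4.636) and T = 353.3 (H_out = 6.177) on hF = 5.152 gives T ≈ 352.2 K, at which ψ = 0.13.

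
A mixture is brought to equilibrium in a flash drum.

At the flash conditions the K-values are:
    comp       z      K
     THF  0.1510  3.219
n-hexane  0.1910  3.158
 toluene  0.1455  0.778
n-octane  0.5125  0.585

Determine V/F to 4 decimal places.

V/F = 0.6061

Newton–Raphson from V/F = 0.5:
  V/F = 0.5000: g = 0.05239, g' = -0.5225 → V/F = 0.6003
  V/F = 0.6003: g = 0.00274, g' = -0.4716 → V/F = 0.6061
Converged at V/F = 0.6061.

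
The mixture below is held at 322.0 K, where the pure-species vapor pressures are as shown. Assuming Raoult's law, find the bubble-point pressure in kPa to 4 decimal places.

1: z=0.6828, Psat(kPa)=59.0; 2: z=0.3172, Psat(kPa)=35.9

At the bubble point ψ → 0, so ΣzᵢKᵢ = 1 with Kᵢ = Pᵢˢᵃᵗ/P ⇒ P = ΣzᵢPᵢˢᵃᵗ.
P = 0.6828·59.0 + 0.3172·35.9 = 51.6727 kPa

Pbub = 51.6727 kPa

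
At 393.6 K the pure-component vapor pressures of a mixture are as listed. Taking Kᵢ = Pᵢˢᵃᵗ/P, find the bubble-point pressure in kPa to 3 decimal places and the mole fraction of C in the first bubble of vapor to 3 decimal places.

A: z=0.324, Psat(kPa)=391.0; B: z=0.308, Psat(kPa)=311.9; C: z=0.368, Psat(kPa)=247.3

At the bubble point ψ → 0, so ΣzᵢKᵢ = 1 with Kᵢ = Pᵢˢᵃᵗ/P ⇒ P = ΣzᵢPᵢˢᵃᵗ.
P = 0.324·391.0 + 0.308·311.9 + 0.368·247.3 = 313.756 kPa
yᵢ = zᵢPᵢˢᵃᵗ/P ⇒ y_C = 0.368·247.3/313.756 = 0.290

Pbub = 313.756 kPa, y_C = 0.290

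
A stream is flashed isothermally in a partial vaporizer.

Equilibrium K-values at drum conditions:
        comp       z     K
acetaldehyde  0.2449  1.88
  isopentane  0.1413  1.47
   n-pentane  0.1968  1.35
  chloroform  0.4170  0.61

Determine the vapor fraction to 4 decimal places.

ψ = 0.7659

Rachford–Rice: g(ψ) = Σ zᵢ(Kᵢ−1)/(1+ψ(Kᵢ−1)) = 0.
g(0) = ΣzᵢKᵢ − 1 = 0.1882 and g(1) = 1 − Σzᵢ/Kᵢ = -0.0558, so a root lies in (0, 1).
Newton iteration, ψ⁰ = 0.5:
  ψ = 0.5000: g = 0.06003, g' = -0.2273 → ψ = 0.7642
  ψ = 0.7642: g = 0.00039, g' = -0.2284 → ψ = 0.7659
Converged at ψ = 0.7659.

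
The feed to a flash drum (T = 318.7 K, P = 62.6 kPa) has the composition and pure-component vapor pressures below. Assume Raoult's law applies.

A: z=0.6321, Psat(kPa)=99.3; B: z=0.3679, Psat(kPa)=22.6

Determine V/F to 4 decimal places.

V/F = 0.3617

Raoult's law: Kᵢ = Pᵢˢᵃᵗ/P = Pᵢˢᵃᵗ/62.6.
  K_A = 99.3/62.6 = 1.586262, K_B = 22.6/62.6 = 0.361022
Material balance + equilibrium reduce to Σ zᵢ(Kᵢ−1)/(1+V/F(Kᵢ−1)) = 0.
Feasibility: ΣzᵢKᵢ = 1.1355, Σzᵢ/Kᵢ = 1.4175 — both > 1, two phases present.
Binary case is linear: z₁(K₁−1)(1+V/F(K₂−1)) + z₂(K₂−1)(1+V/F(K₁−1)) = 0
⇒ V/F = [z₁(K₁−1)+z₂(K₂−1)] / [−(K₁−1)(K₂−1)] = 0.13550/0.37461 = 0.3617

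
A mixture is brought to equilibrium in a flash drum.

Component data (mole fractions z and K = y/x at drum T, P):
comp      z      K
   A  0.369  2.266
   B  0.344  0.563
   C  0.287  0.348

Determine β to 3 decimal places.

Let β = V/F and solve Σ zᵢ(Kᵢ−1)/(1+β(Kᵢ−1)) = 0.
Check two-phase: ΣzᵢKᵢ = 1.130 > 1 and Σzᵢ/Kᵢ = 1.599 > 1, so g(0) = 0.130 > 0 and g(1) = -0.599 < 0.
Newton iteration, β⁰ = 0.5:
  β = 0.500: g = -0.1839, g' = -0.598 → β = 0.192
  β = 0.192: g = -0.0024, g' = -0.620 → β = 0.188
Converged at β = 0.188.

β = 0.188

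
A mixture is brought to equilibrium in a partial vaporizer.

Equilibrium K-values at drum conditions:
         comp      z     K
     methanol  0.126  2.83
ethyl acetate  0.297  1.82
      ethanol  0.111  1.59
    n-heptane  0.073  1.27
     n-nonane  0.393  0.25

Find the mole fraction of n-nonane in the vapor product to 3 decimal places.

y_n-nonane = 0.134

Rachford–Rice: g(ψ) = Σ zᵢ(Kᵢ−1)/(1+ψ(Kᵢ−1)) = 0.
Check two-phase: ΣzᵢKᵢ = 1.265 > 1 and Σzᵢ/Kᵢ = 1.907 > 1, so g(0) = 0.265 > 0 and g(1) = -0.907 < 0.
Iterate (Newton) starting at ψ = 0.5:
  ψ = 0.500: g = -0.1105, g' = -0.809 → ψ = 0.363
  ψ = 0.363: g = -0.0071, g' = -0.719 → ψ = 0.353
Converged at ψ = 0.353.
Compositions from xᵢ = zᵢ/(1+ψ(Kᵢ−1)), yᵢ = Kᵢxᵢ:
  methanol: x = 0.077, y = 0.217
  ethyl acetate: x = 0.230, y = 0.419
  ethanol: x = 0.092, y = 0.146
  n-heptane: x = 0.067, y = 0.085
  n-nonane: x = 0.535, y = 0.134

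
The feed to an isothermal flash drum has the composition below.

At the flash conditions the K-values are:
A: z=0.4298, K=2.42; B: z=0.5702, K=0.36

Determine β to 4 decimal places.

β = 0.2700

Binary case is linear: z₁(K₁−1)(1+β(K₂−1)) + z₂(K₂−1)(1+β(K₁−1)) = 0
⇒ β = [z₁(K₁−1)+z₂(K₂−1)] / [−(K₁−1)(K₂−1)] = 0.24539/0.90880 = 0.2700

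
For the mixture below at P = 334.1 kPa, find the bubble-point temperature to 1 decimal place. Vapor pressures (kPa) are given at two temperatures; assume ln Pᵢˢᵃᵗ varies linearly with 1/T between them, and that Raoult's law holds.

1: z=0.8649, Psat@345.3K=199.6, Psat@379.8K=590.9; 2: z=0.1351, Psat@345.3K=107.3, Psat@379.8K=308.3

Bubble-point temperature: ΣzᵢPᵢˢᵃᵗ(T) = P. Interpolate ln Pᵢˢᵃᵗ = aᵢ + bᵢ/T.
  T = 345.3 K: ΣzᵢPᵢˢᵃᵗ = 187.13 kPa
  T = 379.8 K: ΣzᵢPᵢˢᵃᵗ = 552.72 kPa
  T = 362.6 K: ΣzᵢPᵢˢᵃᵗ = 330.52 kPa
  T = 371.2 K: ΣzᵢPᵢˢᵃᵗ = 429.97 kPa
  T = 366.9 K: ΣzᵢPᵢˢᵃᵗ = 377.56 kPa
  T = 364.8 K: ΣzᵢPᵢˢᵃᵗ = 353.94 kPa
Interpolating between 362.6 K and 364.8 K gives T ≈ 362.9 K.

T = 362.9 K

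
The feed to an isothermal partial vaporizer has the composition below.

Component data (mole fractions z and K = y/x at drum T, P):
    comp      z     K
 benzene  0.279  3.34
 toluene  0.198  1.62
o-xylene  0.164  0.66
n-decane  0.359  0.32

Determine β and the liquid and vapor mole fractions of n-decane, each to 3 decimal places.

β = 0.445, x_n-decane = 0.515, y_n-decane = 0.165

Let β = V/F and solve Σ zᵢ(Kᵢ−1)/(1+β(Kᵢ−1)) = 0.
g(0) = ΣzᵢKᵢ − 1 = 0.476 and g(1) = 1 − Σzᵢ/Kᵢ = -0.576, so a root lies in (0, 1).
Iterate (Newton) starting at β = 0.5:
  β = 0.500: g = -0.0425, g' = -0.777 → β = 0.445
Converged at β = 0.445.
Compositions from xᵢ = zᵢ/(1+β(Kᵢ−1)), yᵢ = Kᵢxᵢ:
  benzene: x = 0.137, y = 0.456
  toluene: x = 0.155, y = 0.251
  o-xylene: x = 0.193, y = 0.128
  n-decane: x = 0.515, y = 0.165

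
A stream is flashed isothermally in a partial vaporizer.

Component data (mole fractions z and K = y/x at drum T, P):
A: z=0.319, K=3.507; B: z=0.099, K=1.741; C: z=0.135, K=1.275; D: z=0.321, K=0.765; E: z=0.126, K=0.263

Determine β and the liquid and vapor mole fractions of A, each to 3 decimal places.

β = 0.833, x_A = 0.103, y_A = 0.362

Let β = V/F and solve Σ zᵢ(Kᵢ−1)/(1+β(Kᵢ−1)) = 0.
Check two-phase: ΣzᵢKᵢ = 1.742 > 1 and Σzᵢ/Kᵢ = 1.152 > 1, so g(0) = 0.742 > 0 and g(1) = -0.152 < 0.
Iterate (Newton) starting at β = 0.5:
  β = 0.500: g = 0.2085, g' = -0.626 → β = 0.833
Converged at β = 0.833.
Compositions from xᵢ = zᵢ/(1+β(Kᵢ−1)), yᵢ = Kᵢxᵢ:
  A: x = 0.103, y = 0.362
  B: x = 0.061, y = 0.107
  C: x = 0.110, y = 0.140
  D: x = 0.399, y = 0.305
  E: x = 0.327, y = 0.086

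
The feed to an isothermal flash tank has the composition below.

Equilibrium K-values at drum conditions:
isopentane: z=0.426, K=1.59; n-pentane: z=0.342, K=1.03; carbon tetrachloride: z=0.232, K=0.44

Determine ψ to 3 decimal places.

ψ = 0.600

Let ψ = V/F and solve Σ zᵢ(Kᵢ−1)/(1+ψ(Kᵢ−1)) = 0.
Feasibility: ΣzᵢKᵢ = 1.132, Σzᵢ/Kᵢ = 1.127 — both > 1, two phases present.
Newton iteration, ψ⁰ = 0.5:
  ψ = 0.500: g = 0.0237, g' = -0.229 → ψ = 0.604
  ψ = 0.604: g = -0.0009, g' = -0.247 → ψ = 0.600
Converged at ψ = 0.600.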